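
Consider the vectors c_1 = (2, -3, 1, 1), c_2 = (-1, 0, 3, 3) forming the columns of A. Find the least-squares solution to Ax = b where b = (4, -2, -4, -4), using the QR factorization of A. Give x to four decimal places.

e_1 = c_1/‖c_1‖ = (2, -3, 1, 1)/3.8730 = (0.5164, -0.7746, 0.2582, 0.2582).
r_{12} = e_1·c_2 = 1.0328.
u_2 = c_2 − 1.0328·e_1 = (-1.5333, 0.8000, 2.7333, 2.7333).
‖u_2‖ = 4.2348, so e_2 = (-0.3621, 0.1889, 0.6454, 0.6454).
Qᵀb = (1.5492, -6.9897).
Back-substitute: x_2 = -6.9897/4.2348 = -1.6506.
x_1 = (1.5492 − 1.0328·(-1.6506))/3.8730 = 0.8401.

x = (0.8401, -1.6506)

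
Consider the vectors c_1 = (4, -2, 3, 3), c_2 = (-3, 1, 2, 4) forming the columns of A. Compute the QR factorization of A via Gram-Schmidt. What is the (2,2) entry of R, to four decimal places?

r_{22} = 5.4387

e_1 = c_1/‖c_1‖ = (4, -2, 3, 3)/6.1644 = (0.6489, -0.3244, 0.4867, 0.4867).
r_{12} = e_1·c_2 = 0.6489.
u_2 = c_2 − 0.6489·e_1 = (-3.4211, 1.2105, 1.6842, 3.6842).
r_{22} = ‖u_2‖ = 5.4387.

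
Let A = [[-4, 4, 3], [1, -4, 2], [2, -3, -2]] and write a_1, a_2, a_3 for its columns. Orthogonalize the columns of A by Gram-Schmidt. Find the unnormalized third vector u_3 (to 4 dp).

u_3 = (-0.4595, 0.3676, -1.1027)

a_1 = (-4, 1, 2); ‖a_1‖ = 4.5826, so e_1 = (-0.8729, 0.2182, 0.4364).
e_1·a_2 = (-0.8729)·4 + 0.2182·(-4) + 0.4364·(-3) = -5.6737.
u_2 = a_2 + 5.6737·e_1 = (-0.9524, -2.7619, -0.5238).
‖u_2‖ = 2.9681, so e_2 = (-0.3209, -0.9305, -0.1765).
e_1·a_3 = (-0.8729)·3 + 0.2182·2 + 0.4364·(-2) = -3.0551; e_2·a_3 = (-0.3209)·3 + (-0.9305)·2 + (-0.1765)·(-2) = -2.4707.
u_3 = a_3 + 3.0551·e_1 + 2.4707·e_2 = (-0.4595, 0.3676, -1.1027).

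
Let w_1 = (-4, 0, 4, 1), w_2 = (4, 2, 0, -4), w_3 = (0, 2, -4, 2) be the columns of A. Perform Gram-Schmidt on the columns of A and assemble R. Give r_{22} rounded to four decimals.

w_1 = (-4, 0, 4, 1); ‖w_1‖ = 5.7446, so e_1 = (-0.6963, 0.0000, 0.6963, 0.1741).
e_1·w_2 = (-0.6963)·4 + 0.0000·2 + 0.6963·0 + 0.1741·(-4) = -3.4816.
u_2 = w_2 + 3.4816·e_1 = (1.5758, 2.0000, 2.4242, -3.3939).
r_{22} = ‖u_2‖ = 4.8866.

r_{22} = 4.8866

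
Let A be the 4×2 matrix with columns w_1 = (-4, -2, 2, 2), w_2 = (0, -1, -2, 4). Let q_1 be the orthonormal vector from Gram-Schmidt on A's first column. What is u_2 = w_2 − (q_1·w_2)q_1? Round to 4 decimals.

q_1 = w_1/‖w_1‖ = (-4, -2, 2, 2)/5.2915 = (-0.7559, -0.3780, 0.3780, 0.3780).
r_{12} = q_1·w_2 = 1.1339.
u_2 = w_2 − 1.1339·q_1 = (0.8571, -0.5714, -2.4286, 3.5714).

u_2 = (0.8571, -0.5714, -2.4286, 3.5714)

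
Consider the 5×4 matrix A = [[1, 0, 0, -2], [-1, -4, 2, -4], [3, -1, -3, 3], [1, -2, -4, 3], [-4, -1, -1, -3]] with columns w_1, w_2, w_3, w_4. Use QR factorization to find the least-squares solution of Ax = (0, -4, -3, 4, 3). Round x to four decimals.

w_1 = (1, -1, 3, 1, -4); ‖w_1‖ = 5.2915, so q_1 = (0.1890, -0.1890, 0.5669, 0.1890, -0.7559).
q_1·w_2 = 0.1890·0 + (-0.1890)·(-4) + 0.5669·(-1) + 0.1890·(-2) + (-0.7559)·(-1) = 0.5669.
u_2 = w_2 − 0.5669·q_1 = (-0.1071, -3.8929, -1.3214, -2.1071, -0.5714).
‖u_2‖ = 4.6560, so q_2 = (-0.0230, -0.8361, -0.2838, -0.4526, -0.1227).
q_1·w_3 = 0.1890·0 + (-0.1890)·2 + 0.5669·(-3) + 0.1890·(-4) + (-0.7559)·(-1) = -2.0788; q_2·w_3 = (-0.0230)·0 + (-0.8361)·2 + (-0.2838)·(-3) + (-0.4526)·(-4) + (-0.1227)·(-1) = 1.1122.
u_3 = w_3 + 2.0788·q_1 − 1.1122·q_2 = (0.4185, 2.5371, -1.5058, -3.1038, -2.4349).
‖u_3‖ = 4.9438, so q_3 = (0.0846, 0.5132, -0.3046, -0.6278, -0.4925).
q_1·w_4 = 0.1890·(-2) + (-0.1890)·(-4) + 0.5669·3 + 0.1890·3 + (-0.7559)·(-3) = 4.9135; q_2·w_4 = (-0.0230)·(-2) + (-0.8361)·(-4) + (-0.2838)·3 + (-0.4526)·3 + (-0.1227)·(-3) = 1.5495; q_3·w_4 = 0.0846·(-2) + 0.5132·(-4) + (-0.3046)·3 + (-0.6278)·3 + (-0.4925)·(-3) = -3.5416.
u_4 = w_4 − 4.9135·q_1 − 1.5495·q_2 + 3.5416·q_3 = (-2.5932, 0.0415, -0.4246, 0.5492, -0.8398).
‖u_4‖ = 2.8131, so q_4 = (-0.9218, 0.0148, -0.1510, 0.1952, -0.2986).
Qᵀb = (-2.4568, 2.0174, -5.1278, 0.2791).
Back-substitute: x_4 = 0.2791/2.8131 = 0.0992.
x_3 = (-5.1278 + 3.5416·0.0992)/4.9438 = -0.9661.
x_2 = (2.0174 − 1.1122·(-0.9661) − 1.5495·0.0992)/4.6560 = 0.6311.
x_1 = (-2.4568 − 0.5669·0.6311 + 2.0788·(-0.9661) − 4.9135·0.0992)/5.2915 = -1.0036.

x = (-1.0036, 0.6311, -0.9661, 0.0992)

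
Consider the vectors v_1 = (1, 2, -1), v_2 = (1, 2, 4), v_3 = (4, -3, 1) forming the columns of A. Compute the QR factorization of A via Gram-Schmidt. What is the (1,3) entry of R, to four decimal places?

r_{13} = -1.2247

v_1 = (1, 2, -1); ‖v_1‖ = 2.4495, so e_1 = (0.4082, 0.8165, -0.4082).
r_{13} = e_1·v_3 = -1.2247.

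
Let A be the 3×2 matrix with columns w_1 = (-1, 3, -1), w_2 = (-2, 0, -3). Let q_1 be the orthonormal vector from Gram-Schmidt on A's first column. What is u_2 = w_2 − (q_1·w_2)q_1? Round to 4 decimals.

u_2 = (-1.5455, -1.3636, -2.5455)

w_1 = (-1, 3, -1); ‖w_1‖ = 3.3166, so q_1 = (-0.3015, 0.9045, -0.3015).
q_1·w_2 = (-0.3015)·(-2) + 0.9045·0 + (-0.3015)·(-3) = 1.5076.
u_2 = w_2 − 1.5076·q_1 = (-1.5455, -1.3636, -2.5455).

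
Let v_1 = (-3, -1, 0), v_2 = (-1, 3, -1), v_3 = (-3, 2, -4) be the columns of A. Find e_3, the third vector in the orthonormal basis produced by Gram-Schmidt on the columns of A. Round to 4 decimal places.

e_3 = (0.0953, -0.2860, -0.9535)

e_1 = v_1/‖v_1‖ = (-3, -1, 0)/3.1623 = (-0.9487, -0.3162, 0.0000).
r_{12} = e_1·v_2 = 0.0000.
u_2 = v_2 + 0.0000·e_1 = (-1.0000, 3.0000, -1.0000).
‖u_2‖ = 3.3166, so e_2 = (-0.3015, 0.9045, -0.3015).
r_{13} = e_1·v_3 = 2.2136; r_{23} = e_2·v_3 = 3.9196.
u_3 = v_3 − 2.2136·e_1 − 3.9196·e_2 = (0.2818, -0.8455, -2.8182).
‖u_3‖ = 2.9557, so e_3 = (0.0953, -0.2860, -0.9535).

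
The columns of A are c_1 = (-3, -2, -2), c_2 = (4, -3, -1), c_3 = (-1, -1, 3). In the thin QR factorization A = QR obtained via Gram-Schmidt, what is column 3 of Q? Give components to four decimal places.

q_3 = (-0.1938, -0.5330, 0.8237)

c_1 = (-3, -2, -2); ‖c_1‖ = 4.1231, so q_1 = (-0.7276, -0.4851, -0.4851).
q_1·c_2 = (-0.7276)·4 + (-0.4851)·(-3) + (-0.4851)·(-1) = -0.9701.
u_2 = c_2 + 0.9701·q_1 = (3.2941, -3.4706, -1.4706).
‖u_2‖ = 5.0059, so q_2 = (0.6580, -0.6933, -0.2938).
q_1·c_3 = (-0.7276)·(-1) + (-0.4851)·(-1) + (-0.4851)·3 = -0.2425; q_2·c_3 = 0.6580·(-1) + (-0.6933)·(-1) + (-0.2938)·3 = -0.8461.
u_3 = c_3 + 0.2425·q_1 + 0.8461·q_2 = (-0.6197, -1.7042, 2.6338).
‖u_3‖ = 3.1977, so q_3 = (-0.1938, -0.5330, 0.8237).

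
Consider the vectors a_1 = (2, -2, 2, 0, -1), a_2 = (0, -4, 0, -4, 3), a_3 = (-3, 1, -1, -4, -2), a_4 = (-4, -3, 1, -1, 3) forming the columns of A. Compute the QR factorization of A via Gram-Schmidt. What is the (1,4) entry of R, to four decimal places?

a_1 = (2, -2, 2, 0, -1); ‖a_1‖ = 3.6056, so e_1 = (0.5547, -0.5547, 0.5547, 0.0000, -0.2774).
r_{14} = e_1·a_4 = -0.8321.

r_{14} = -0.8321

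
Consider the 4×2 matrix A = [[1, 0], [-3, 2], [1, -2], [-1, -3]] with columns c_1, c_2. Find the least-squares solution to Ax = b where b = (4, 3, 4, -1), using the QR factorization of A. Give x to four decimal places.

x = (0.0279, 0.0670)

c_1 = (1, -3, 1, -1); ‖c_1‖ = 3.4641, so e_1 = (0.2887, -0.8660, 0.2887, -0.2887).
e_1·c_2 = 0.2887·0 + (-0.8660)·2 + 0.2887·(-2) + (-0.2887)·(-3) = -1.4434.
u_2 = c_2 + 1.4434·e_1 = (0.4167, 0.7500, -1.5833, -3.4167).
‖u_2‖ = 3.8622, so e_2 = (0.1079, 0.1942, -0.4100, -0.8846).
Qᵀb = (0.0000, 0.2589).
Back-substitute: x_2 = 0.2589/3.8622 = 0.0670.
x_1 = (0.0000 + 1.4434·0.0670)/3.4641 = 0.0279.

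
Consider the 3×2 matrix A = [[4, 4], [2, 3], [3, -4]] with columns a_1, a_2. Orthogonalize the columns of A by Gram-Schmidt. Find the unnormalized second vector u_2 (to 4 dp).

u_2 = (2.6207, 2.3103, -5.0345)

a_1 = (4, 2, 3); ‖a_1‖ = 5.3852, so q_1 = (0.7428, 0.3714, 0.5571).
q_1·a_2 = 0.7428·4 + 0.3714·3 + 0.5571·(-4) = 1.8570.
u_2 = a_2 − 1.8570·q_1 = (2.6207, 2.3103, -5.0345).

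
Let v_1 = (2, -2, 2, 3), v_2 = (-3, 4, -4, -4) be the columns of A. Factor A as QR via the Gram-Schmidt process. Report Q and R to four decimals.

Q = [[0.4364, 0.1704], [-0.4364, 0.5453], [0.4364, -0.5453], [0.6547, 0.6134]], R = [[4.5826, -7.4194], [0.0000, 1.3973]]

v_1 = (2, -2, 2, 3); ‖v_1‖ = 4.5826, so e_1 = (0.4364, -0.4364, 0.4364, 0.6547).
e_1·v_2 = 0.4364·(-3) + (-0.4364)·4 + 0.4364·(-4) + 0.6547·(-4) = -7.4194.
u_2 = v_2 + 7.4194·e_1 = (0.2381, 0.7619, -0.7619, 0.8571).
‖u_2‖ = 1.3973, so e_2 = (0.1704, 0.5453, -0.5453, 0.6134).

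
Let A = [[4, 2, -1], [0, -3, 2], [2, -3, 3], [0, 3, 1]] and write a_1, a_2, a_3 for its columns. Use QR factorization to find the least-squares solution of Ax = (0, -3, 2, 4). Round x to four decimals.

e_1 = a_1/‖a_1‖ = (4, 0, 2, 0)/4.4721 = (0.8944, 0.0000, 0.4472, 0.0000).
r_{12} = e_1·a_2 = 0.4472.
u_2 = a_2 − 0.4472·e_1 = (1.6000, -3.0000, -3.2000, 3.0000).
‖u_2‖ = 5.5498, so e_2 = (0.2883, -0.5406, -0.5766, 0.5406).
r_{13} = e_1·a_3 = 0.4472; r_{23} = e_2·a_3 = -2.5587.
u_3 = a_3 − 0.4472·e_1 + 2.5587·e_2 = (-0.6623, 0.6169, 1.3247, 2.3831).
‖u_3‖ = 2.8728, so e_3 = (-0.2306, 0.2147, 0.4611, 0.8295).
Qᵀb = (0.8944, 2.6307, 3.5961).
Back-substitute: x_3 = 3.5961/2.8728 = 1.2518.
x_2 = (2.6307 + 2.5587·1.2518)/5.5498 = 1.0511.
x_1 = (0.8944 − 0.4472·1.0511 − 0.4472·1.2518)/4.4721 = -0.0303.

x = (-0.0303, 1.0511, 1.2518)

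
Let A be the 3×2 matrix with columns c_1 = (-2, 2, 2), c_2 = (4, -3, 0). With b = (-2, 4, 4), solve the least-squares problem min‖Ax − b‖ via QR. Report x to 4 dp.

c_1 = (-2, 2, 2); ‖c_1‖ = 3.4641, so q_1 = (-0.5774, 0.5774, 0.5774).
q_1·c_2 = (-0.5774)·4 + 0.5774·(-3) + 0.5774·0 = -4.0415.
u_2 = c_2 + 4.0415·q_1 = (1.6667, -0.6667, 2.3333).
‖u_2‖ = 2.9439, so q_2 = (0.5661, -0.2265, 0.7926).
Qᵀb = (5.7735, 1.1323).
Back-substitute: x_2 = 1.1323/2.9439 = 0.3846.
x_1 = (5.7735 + 4.0415·0.3846)/3.4641 = 2.1154.

x = (2.1154, 0.3846)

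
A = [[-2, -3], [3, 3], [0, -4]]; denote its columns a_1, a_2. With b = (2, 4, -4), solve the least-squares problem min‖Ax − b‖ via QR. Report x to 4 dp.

x = (-0.2673, 0.7650)

a_1 = (-2, 3, 0); ‖a_1‖ = 3.6056, so e_1 = (-0.5547, 0.8321, 0.0000).
e_1·a_2 = (-0.5547)·(-3) + 0.8321·3 + 0.0000·(-4) = 4.1603.
u_2 = a_2 − 4.1603·e_1 = (-0.6923, -0.4615, -4.0000).
‖u_2‖ = 4.0856, so e_2 = (-0.1694, -0.1130, -0.9790).
Qᵀb = (2.2188, 3.1254).
Back-substitute: x_2 = 3.1254/4.0856 = 0.7650.
x_1 = (2.2188 − 4.1603·0.7650)/3.6056 = -0.2673.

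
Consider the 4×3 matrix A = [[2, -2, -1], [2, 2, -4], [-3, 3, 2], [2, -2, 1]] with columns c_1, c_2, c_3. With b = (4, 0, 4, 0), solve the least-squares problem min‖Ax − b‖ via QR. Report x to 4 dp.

x = (0.6667, 0.6667, 0.6667)

c_1 = (2, 2, -3, 2); ‖c_1‖ = 4.5826, so e_1 = (0.4364, 0.4364, -0.6547, 0.4364).
e_1·c_2 = 0.4364·(-2) + 0.4364·2 + (-0.6547)·3 + 0.4364·(-2) = -2.8368.
u_2 = c_2 + 2.8368·e_1 = (-0.7619, 3.2381, 1.1429, -0.7619).
‖u_2‖ = 3.5989, so e_2 = (-0.2117, 0.8997, 0.3176, -0.2117).
e_1·c_3 = 0.4364·(-1) + 0.4364·(-4) + (-0.6547)·2 + 0.4364·1 = -3.0551; e_2·c_3 = (-0.2117)·(-1) + 0.8997·(-4) + 0.3176·2 + (-0.2117)·1 = -2.9638.
u_3 = c_3 + 3.0551·e_1 + 2.9638·e_2 = (-0.2941, 0.0000, 0.9412, 1.7059).
‖u_3‖ = 1.9704, so e_3 = (-0.1493, 0.0000, 0.4777, 0.8658).
Qᵀb = (-0.8729, 0.4234, 1.3136).
Back-substitute: x_3 = 1.3136/1.9704 = 0.6667.
x_2 = (0.4234 + 2.9638·0.6667)/3.5989 = 0.6667.
x_1 = (-0.8729 + 2.8368·0.6667 + 3.0551·0.6667)/4.5826 = 0.6667.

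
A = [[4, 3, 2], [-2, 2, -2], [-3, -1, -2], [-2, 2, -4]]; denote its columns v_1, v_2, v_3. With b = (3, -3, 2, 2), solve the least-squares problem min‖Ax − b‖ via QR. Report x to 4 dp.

x = (2.1697, -1.0469, -2.1643)

q_1 = v_1/‖v_1‖ = (4, -2, -3, -2)/5.7446 = (0.6963, -0.3482, -0.5222, -0.3482).
r_{12} = q_1·v_2 = 1.2185.
u_2 = v_2 − 1.2185·q_1 = (2.1515, 2.4242, -0.3636, 2.4242).
‖u_2‖ = 4.0639, so q_2 = (0.5294, 0.5965, -0.0895, 0.5965).
r_{13} = q_1·v_3 = 4.5260; r_{23} = q_2·v_3 = -2.3414.
u_3 = v_3 − 4.5260·q_1 + 2.3414·q_2 = (0.0881, 0.9725, 0.1541, -1.0275).
‖u_3‖ = 1.4258, so q_3 = (0.0618, 0.6820, 0.1081, -0.7206).
Qᵀb = (1.3926, 0.8128, -3.0859).
Back-substitute: x_3 = -3.0859/1.4258 = -2.1643.
x_2 = (0.8128 + 2.3414·(-2.1643))/4.0639 = -1.0469.
x_1 = (1.3926 − 1.2185·(-1.0469) − 4.5260·(-2.1643))/5.7446 = 2.1697.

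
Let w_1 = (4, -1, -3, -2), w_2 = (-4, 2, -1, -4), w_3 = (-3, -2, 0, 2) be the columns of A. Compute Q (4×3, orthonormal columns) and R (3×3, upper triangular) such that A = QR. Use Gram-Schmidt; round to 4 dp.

q_1 = w_1/‖w_1‖ = (4, -1, -3, -2)/5.4772 = (0.7303, -0.1826, -0.5477, -0.3651).
r_{12} = q_1·w_2 = -1.2780.
u_2 = w_2 + 1.2780·q_1 = (-3.0667, 1.7667, -1.7000, -4.4667).
‖u_2‖ = 5.9470, so q_2 = (-0.5157, 0.2971, -0.2859, -0.7511).
r_{13} = q_1·w_3 = -2.5560; r_{23} = q_2·w_3 = -0.5493.
u_3 = w_3 + 2.5560·q_1 + 0.5493·q_2 = (-1.4166, -2.3035, -1.5570, 0.6541).
‖u_3‖ = 3.1883, so q_3 = (-0.4443, -0.7225, -0.4884, 0.2052).

Q = [[0.7303, -0.5157, -0.4443], [-0.1826, 0.2971, -0.7225], [-0.5477, -0.2859, -0.4884], [-0.3651, -0.7511, 0.2052]], R = [[5.4772, -1.2780, -2.5560], [0.0000, 5.9470, -0.5493], [0.0000, 0.0000, 3.1883]]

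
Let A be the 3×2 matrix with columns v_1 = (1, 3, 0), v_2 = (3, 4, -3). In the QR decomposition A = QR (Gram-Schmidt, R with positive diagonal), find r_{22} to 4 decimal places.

r_{22} = 3.3912

v_1 = (1, 3, 0); ‖v_1‖ = 3.1623, so q_1 = (0.3162, 0.9487, 0.0000).
q_1·v_2 = 0.3162·3 + 0.9487·4 + 0.0000·(-3) = 4.7434.
u_2 = v_2 − 4.7434·q_1 = (1.5000, -0.5000, -3.0000).
r_{22} = ‖u_2‖ = 3.3912.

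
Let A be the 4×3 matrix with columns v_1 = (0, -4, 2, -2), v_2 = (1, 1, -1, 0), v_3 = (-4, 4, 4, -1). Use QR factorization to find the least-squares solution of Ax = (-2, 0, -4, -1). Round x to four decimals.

v_1 = (0, -4, 2, -2); ‖v_1‖ = 4.8990, so e_1 = (0.0000, -0.8165, 0.4082, -0.4082).
e_1·v_2 = 0.0000·1 + (-0.8165)·1 + 0.4082·(-1) + (-0.4082)·0 = -1.2247.
u_2 = v_2 + 1.2247·e_1 = (1.0000, 0.0000, -0.5000, -0.5000).
‖u_2‖ = 1.2247, so e_2 = (0.8165, 0.0000, -0.4082, -0.4082).
e_1·v_3 = 0.0000·(-4) + (-0.8165)·4 + 0.4082·4 + (-0.4082)·(-1) = -1.2247; e_2·v_3 = 0.8165·(-4) + (0.0000)·4 + (-0.4082)·4 + (-0.4082)·(-1) = -4.4907.
u_3 = v_3 + 1.2247·e_1 + 4.4907·e_2 = (-0.3333, 3.0000, 2.6667, -3.3333).
‖u_3‖ = 5.2281, so e_3 = (-0.0638, 0.5738, 0.5101, -0.6376).
Qᵀb = (-1.2247, 0.4082, -1.2752).
Back-substitute: x_3 = -1.2752/5.2281 = -0.2439.
x_2 = (0.4082 + 4.4907·(-0.2439))/1.2247 = -0.5610.
x_1 = (-1.2247 + 1.2247·(-0.5610) + 1.2247·(-0.2439))/4.8990 = -0.4512.

x = (-0.4512, -0.5610, -0.2439)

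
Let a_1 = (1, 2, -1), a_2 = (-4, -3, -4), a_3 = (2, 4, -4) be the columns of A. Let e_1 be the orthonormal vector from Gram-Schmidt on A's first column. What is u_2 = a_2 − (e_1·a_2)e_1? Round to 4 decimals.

a_1 = (1, 2, -1); ‖a_1‖ = 2.4495, so e_1 = (0.4082, 0.8165, -0.4082).
e_1·a_2 = 0.4082·(-4) + 0.8165·(-3) + (-0.4082)·(-4) = -2.4495.
u_2 = a_2 + 2.4495·e_1 = (-3.0000, -1.0000, -5.0000).

u_2 = (-3.0000, -1.0000, -5.0000)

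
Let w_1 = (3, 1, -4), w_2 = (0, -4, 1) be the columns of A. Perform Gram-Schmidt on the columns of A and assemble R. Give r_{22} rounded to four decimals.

r_{22} = 3.8129

w_1 = (3, 1, -4); ‖w_1‖ = 5.0990, so q_1 = (0.5883, 0.1961, -0.7845).
q_1·w_2 = 0.5883·0 + 0.1961·(-4) + (-0.7845)·1 = -1.5689.
u_2 = w_2 + 1.5689·q_1 = (0.9231, -3.6923, -0.2308).
r_{22} = ‖u_2‖ = 3.8129.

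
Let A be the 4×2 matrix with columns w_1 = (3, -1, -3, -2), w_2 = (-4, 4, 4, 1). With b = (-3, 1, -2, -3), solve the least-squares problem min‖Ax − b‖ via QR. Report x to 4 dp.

x = (1.0925, 0.7709)

w_1 = (3, -1, -3, -2); ‖w_1‖ = 4.7958, so q_1 = (0.6255, -0.2085, -0.6255, -0.4170).
q_1·w_2 = 0.6255·(-4) + (-0.2085)·4 + (-0.6255)·4 + (-0.4170)·1 = -6.2554.
u_2 = w_2 + 6.2554·q_1 = (-0.0870, 2.6957, 0.0870, -1.6087).
‖u_2‖ = 3.1416, so q_2 = (-0.0277, 0.8581, 0.0277, -0.5121).
Qᵀb = (0.4170, 2.4219).
Back-substitute: x_2 = 2.4219/3.1416 = 0.7709.
x_1 = (0.4170 + 6.2554·0.7709)/4.7958 = 1.0925.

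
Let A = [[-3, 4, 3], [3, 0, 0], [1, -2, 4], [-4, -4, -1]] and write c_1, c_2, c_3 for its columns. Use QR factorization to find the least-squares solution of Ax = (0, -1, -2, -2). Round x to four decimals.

c_1 = (-3, 3, 1, -4); ‖c_1‖ = 5.9161, so q_1 = (-0.5071, 0.5071, 0.1690, -0.6761).
q_1·c_2 = (-0.5071)·4 + 0.5071·0 + 0.1690·(-2) + (-0.6761)·(-4) = 0.3381.
u_2 = c_2 − 0.3381·q_1 = (4.1714, -0.1714, -2.0571, -3.7714).
‖u_2‖ = 5.9905, so q_2 = (0.6963, -0.0286, -0.3434, -0.6296).
q_1·c_3 = (-0.5071)·3 + 0.5071·0 + 0.1690·4 + (-0.6761)·(-1) = -0.1690; q_2·c_3 = 0.6963·3 + (-0.0286)·0 + (-0.3434)·4 + (-0.6296)·(-1) = 1.3450.
u_3 = c_3 + 0.1690·q_1 − 1.3450·q_2 = (1.9777, 0.1242, 4.4904, -0.2675).
‖u_3‖ = 4.9155, so q_3 = (0.4023, 0.0253, 0.9135, -0.0544).
Qᵀb = (0.5071, 1.9746, -1.7435).
Back-substitute: x_3 = -1.7435/4.9155 = -0.3547.
x_2 = (1.9746 − 1.3450·(-0.3547))/5.9905 = 0.4093.
x_1 = (0.5071 − 0.3381·0.4093 + 0.1690·(-0.3547))/5.9161 = 0.0522.

x = (0.0522, 0.4093, -0.3547)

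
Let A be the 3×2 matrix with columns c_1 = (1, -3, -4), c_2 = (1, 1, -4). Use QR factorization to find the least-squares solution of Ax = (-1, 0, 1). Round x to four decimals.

x = (-0.0735, -0.2206)

q_1 = c_1/‖c_1‖ = (1, -3, -4)/5.0990 = (0.1961, -0.5883, -0.7845).
r_{12} = q_1·c_2 = 2.7456.
u_2 = c_2 − 2.7456·q_1 = (0.4615, 2.6154, -1.8462).
‖u_2‖ = 3.2344, so q_2 = (0.1427, 0.8086, -0.5708).
Qᵀb = (-0.9806, -0.7135).
Back-substitute: x_2 = -0.7135/3.2344 = -0.2206.
x_1 = (-0.9806 − 2.7456·(-0.2206))/5.0990 = -0.0735.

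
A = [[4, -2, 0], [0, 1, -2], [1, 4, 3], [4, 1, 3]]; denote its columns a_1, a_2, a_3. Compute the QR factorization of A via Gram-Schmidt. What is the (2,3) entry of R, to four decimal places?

a_1 = (4, 0, 1, 4); ‖a_1‖ = 5.7446, so q_1 = (0.6963, 0.0000, 0.1741, 0.6963).
q_1·a_2 = 0.6963·(-2) + 0.0000·1 + 0.1741·4 + 0.6963·1 = 0.0000.
u_2 = a_2 + 0.0000·q_1 = (-2.0000, 1.0000, 4.0000, 1.0000).
‖u_2‖ = 4.6904, so q_2 = (-0.4264, 0.2132, 0.8528, 0.2132).
r_{23} = q_2·a_3 = 2.7716.

r_{23} = 2.7716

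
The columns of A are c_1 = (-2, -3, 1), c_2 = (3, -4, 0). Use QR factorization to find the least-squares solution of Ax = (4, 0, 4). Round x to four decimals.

e_1 = c_1/‖c_1‖ = (-2, -3, 1)/3.7417 = (-0.5345, -0.8018, 0.2673).
r_{12} = e_1·c_2 = 1.6036.
u_2 = c_2 − 1.6036·e_1 = (3.8571, -2.7143, -0.4286).
‖u_2‖ = 4.7359, so e_2 = (0.8145, -0.5731, -0.0905).
Qᵀb = (-1.0690, 2.8958).
Back-substitute: x_2 = 2.8958/4.7359 = 0.6115.
x_1 = (-1.0690 − 1.6036·0.6115)/3.7417 = -0.5478.

x = (-0.5478, 0.6115)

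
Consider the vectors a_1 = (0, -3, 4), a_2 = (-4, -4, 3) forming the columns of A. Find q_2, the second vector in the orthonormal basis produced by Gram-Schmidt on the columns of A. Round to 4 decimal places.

a_1 = (0, -3, 4); ‖a_1‖ = 5.0000, so q_1 = (0.0000, -0.6000, 0.8000).
q_1·a_2 = 0.0000·(-4) + (-0.6000)·(-4) + 0.8000·3 = 4.8000.
u_2 = a_2 − 4.8000·q_1 = (-4.0000, -1.1200, -0.8400).
‖u_2‖ = 4.2379, so q_2 = (-0.9439, -0.2643, -0.1982).

q_2 = (-0.9439, -0.2643, -0.1982)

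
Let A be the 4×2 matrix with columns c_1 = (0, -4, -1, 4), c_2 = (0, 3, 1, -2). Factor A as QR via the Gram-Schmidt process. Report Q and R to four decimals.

c_1 = (0, -4, -1, 4); ‖c_1‖ = 5.7446, so q_1 = (0.0000, -0.6963, -0.1741, 0.6963).
q_1·c_2 = 0.0000·0 + (-0.6963)·3 + (-0.1741)·1 + 0.6963·(-2) = -3.6556.
u_2 = c_2 + 3.6556·q_1 = (0.0000, 0.4545, 0.3636, 0.5455).
‖u_2‖ = 0.7977, so q_2 = (0.0000, 0.5698, 0.4558, 0.6838).

Q = [[0.0000, 0.0000], [-0.6963, 0.5698], [-0.1741, 0.4558], [0.6963, 0.6838]], R = [[5.7446, -3.6556], [0.0000, 0.7977]]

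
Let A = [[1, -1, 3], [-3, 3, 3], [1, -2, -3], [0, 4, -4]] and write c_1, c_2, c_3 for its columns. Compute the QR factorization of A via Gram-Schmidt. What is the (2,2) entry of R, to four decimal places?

c_1 = (1, -3, 1, 0); ‖c_1‖ = 3.3166, so e_1 = (0.3015, -0.9045, 0.3015, 0.0000).
e_1·c_2 = 0.3015·(-1) + (-0.9045)·3 + 0.3015·(-2) + 0.0000·4 = -3.6181.
u_2 = c_2 + 3.6181·e_1 = (0.0909, -0.2727, -0.9091, 4.0000).
r_{22} = ‖u_2‖ = 4.1121.

r_{22} = 4.1121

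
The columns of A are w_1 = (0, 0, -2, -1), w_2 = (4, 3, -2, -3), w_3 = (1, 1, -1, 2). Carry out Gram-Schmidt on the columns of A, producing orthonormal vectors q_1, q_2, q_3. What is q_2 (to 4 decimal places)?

q_2 = (0.7532, 0.5649, 0.1506, -0.3013)

w_1 = (0, 0, -2, -1); ‖w_1‖ = 2.2361, so q_1 = (0.0000, 0.0000, -0.8944, -0.4472).
q_1·w_2 = 0.0000·4 + 0.0000·3 + (-0.8944)·(-2) + (-0.4472)·(-3) = 3.1305.
u_2 = w_2 − 3.1305·q_1 = (4.0000, 3.0000, 0.8000, -1.6000).
‖u_2‖ = 5.3104, so q_2 = (0.7532, 0.5649, 0.1506, -0.3013).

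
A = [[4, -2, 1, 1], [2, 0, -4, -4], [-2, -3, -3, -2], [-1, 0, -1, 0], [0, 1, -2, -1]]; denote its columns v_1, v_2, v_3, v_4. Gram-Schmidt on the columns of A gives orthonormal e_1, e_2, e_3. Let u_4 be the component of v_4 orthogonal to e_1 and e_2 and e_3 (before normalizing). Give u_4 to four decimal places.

u_4 = (0.4014, -0.4533, -0.0129, 0.7250, 0.7641)

v_1 = (4, 2, -2, -1, 0); ‖v_1‖ = 5.0000, so e_1 = (0.8000, 0.4000, -0.4000, -0.2000, 0.0000).
e_1·v_2 = 0.8000·(-2) + 0.4000·0 + (-0.4000)·(-3) + (-0.2000)·0 + 0.0000·1 = -0.4000.
u_2 = v_2 + 0.4000·e_1 = (-1.6800, 0.1600, -3.1600, -0.0800, 1.0000).
‖u_2‖ = 3.7202, so e_2 = (-0.4516, 0.0430, -0.8494, -0.0215, 0.2688).
e_1·v_3 = 0.8000·1 + 0.4000·(-4) + (-0.4000)·(-3) + (-0.2000)·(-1) + 0.0000·(-2) = 0.6000; e_2·v_3 = (-0.4516)·1 + 0.0430·(-4) + (-0.8494)·(-3) + (-0.0215)·(-1) + 0.2688·(-2) = 1.4085.
u_3 = v_3 − 0.6000·e_1 − 1.4085·e_2 = (1.1561, -4.3006, -1.5636, -0.8497, -2.3786).
‖u_3‖ = 5.3531, so e_3 = (0.2160, -0.8034, -0.2921, -0.1587, -0.4443).
e_1·v_4 = 0.8000·1 + 0.4000·(-4) + (-0.4000)·(-2) + (-0.2000)·0 + 0.0000·(-1) = 0.0000; e_2·v_4 = (-0.4516)·1 + 0.0430·(-4) + (-0.8494)·(-2) + (-0.0215)·0 + 0.2688·(-1) = 0.8064; e_3·v_4 = 0.2160·1 + (-0.8034)·(-4) + (-0.2921)·(-2) + (-0.1587)·0 + (-0.4443)·(-1) = 4.4580.
u_4 = v_4 + 0.0000·e_1 − 0.8064·e_2 − 4.4580·e_3 = (0.4014, -0.4533, -0.0129, 0.7250, 0.7641).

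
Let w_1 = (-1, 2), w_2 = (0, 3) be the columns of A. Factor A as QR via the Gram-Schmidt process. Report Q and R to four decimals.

w_1 = (-1, 2); ‖w_1‖ = 2.2361, so e_1 = (-0.4472, 0.8944).
e_1·w_2 = (-0.4472)·0 + 0.8944·3 = 2.6833.
u_2 = w_2 − 2.6833·e_1 = (1.2000, 0.6000).
‖u_2‖ = 1.3416, so e_2 = (0.8944, 0.4472).

Q = [[-0.4472, 0.8944], [0.8944, 0.4472]], R = [[2.2361, 2.6833], [0.0000, 1.3416]]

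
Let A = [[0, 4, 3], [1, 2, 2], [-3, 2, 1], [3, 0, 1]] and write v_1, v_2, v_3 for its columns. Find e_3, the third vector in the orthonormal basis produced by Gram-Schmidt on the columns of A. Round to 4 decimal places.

e_3 = (-0.4924, 0.3693, 0.6155, 0.4924)

v_1 = (0, 1, -3, 3); ‖v_1‖ = 4.3589, so e_1 = (0.0000, 0.2294, -0.6882, 0.6882).
e_1·v_2 = 0.0000·4 + 0.2294·2 + (-0.6882)·2 + 0.6882·0 = -0.9177.
u_2 = v_2 + 0.9177·e_1 = (4.0000, 2.2105, 1.3684, 0.6316).
‖u_2‖ = 4.8123, so e_2 = (0.8312, 0.4594, 0.2844, 0.1312).
e_1·v_3 = 0.0000·3 + 0.2294·2 + (-0.6882)·1 + 0.6882·1 = 0.4588; e_2·v_3 = 0.8312·3 + 0.4594·2 + 0.2844·1 + 0.1312·1 = 3.8279.
u_3 = v_3 − 0.4588·e_1 − 3.8279·e_2 = (-0.1818, 0.1364, 0.2273, 0.1818).
‖u_3‖ = 0.3693, so e_3 = (-0.4924, 0.3693, 0.6155, 0.4924).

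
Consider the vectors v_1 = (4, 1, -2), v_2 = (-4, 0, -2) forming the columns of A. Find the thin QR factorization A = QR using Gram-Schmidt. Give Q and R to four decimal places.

Q = [[0.8729, -0.4729], [0.2182, 0.1576], [-0.4364, -0.8669]], R = [[4.5826, -2.6186], [0.0000, 3.6253]]

q_1 = v_1/‖v_1‖ = (4, 1, -2)/4.5826 = (0.8729, 0.2182, -0.4364).
r_{12} = q_1·v_2 = -2.6186.
u_2 = v_2 + 2.6186·q_1 = (-1.7143, 0.5714, -3.1429).
‖u_2‖ = 3.6253, so q_2 = (-0.4729, 0.1576, -0.8669).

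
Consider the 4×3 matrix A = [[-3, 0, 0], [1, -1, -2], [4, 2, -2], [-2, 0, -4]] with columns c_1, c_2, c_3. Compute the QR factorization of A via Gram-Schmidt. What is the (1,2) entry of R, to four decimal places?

r_{12} = 1.2780

c_1 = (-3, 1, 4, -2); ‖c_1‖ = 5.4772, so q_1 = (-0.5477, 0.1826, 0.7303, -0.3651).
r_{12} = q_1·c_2 = 1.2780.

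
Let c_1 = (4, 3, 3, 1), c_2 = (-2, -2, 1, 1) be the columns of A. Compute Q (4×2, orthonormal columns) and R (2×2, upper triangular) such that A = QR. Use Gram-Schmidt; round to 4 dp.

Q = [[0.6761, -0.3207], [0.5071, -0.4276], [0.5071, 0.6949], [0.1690, 0.4811]], R = [[5.9161, -1.6903], [0.0000, 2.6726]]

e_1 = c_1/‖c_1‖ = (4, 3, 3, 1)/5.9161 = (0.6761, 0.5071, 0.5071, 0.1690).
r_{12} = e_1·c_2 = -1.6903.
u_2 = c_2 + 1.6903·e_1 = (-0.8571, -1.1429, 1.8571, 1.2857).
‖u_2‖ = 2.6726, so e_2 = (-0.3207, -0.4276, 0.6949, 0.4811).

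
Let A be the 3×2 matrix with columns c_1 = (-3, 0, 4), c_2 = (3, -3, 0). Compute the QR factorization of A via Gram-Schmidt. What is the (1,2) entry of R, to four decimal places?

c_1 = (-3, 0, 4); ‖c_1‖ = 5.0000, so e_1 = (-0.6000, 0.0000, 0.8000).
r_{12} = e_1·c_2 = -1.8000.

r_{12} = -1.8000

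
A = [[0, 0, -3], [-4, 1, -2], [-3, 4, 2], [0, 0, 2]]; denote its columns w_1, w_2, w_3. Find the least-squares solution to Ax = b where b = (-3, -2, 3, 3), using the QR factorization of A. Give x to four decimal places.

e_1 = w_1/‖w_1‖ = (0, -4, -3, 0)/5.0000 = (0.0000, -0.8000, -0.6000, 0.0000).
r_{12} = e_1·w_2 = -3.2000.
u_2 = w_2 + 3.2000·e_1 = (0.0000, -1.5600, 2.0800, 0.0000).
‖u_2‖ = 2.6000, so e_2 = (0.0000, -0.6000, 0.8000, 0.0000).
r_{13} = e_1·w_3 = 0.4000; r_{23} = e_2·w_3 = 2.8000.
u_3 = w_3 − 0.4000·e_1 − 2.8000·e_2 = (-3.0000, 0.0000, 0.0000, 2.0000).
‖u_3‖ = 3.6056, so e_3 = (-0.8321, 0.0000, 0.0000, 0.5547).
Qᵀb = (-0.2000, 3.6000, 4.1603).
Back-substitute: x_3 = 4.1603/3.6056 = 1.1538.
x_2 = (3.6000 − 2.8000·1.1538)/2.6000 = 0.1420.
x_1 = (-0.2000 + 3.2000·0.1420 − 0.4000·1.1538)/5.0000 = -0.0414.

x = (-0.0414, 0.1420, 1.1538)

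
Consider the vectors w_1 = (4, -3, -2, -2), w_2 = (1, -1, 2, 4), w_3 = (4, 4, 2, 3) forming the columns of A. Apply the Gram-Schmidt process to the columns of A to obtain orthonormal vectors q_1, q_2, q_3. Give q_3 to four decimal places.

q_3 = (0.6225, 0.7790, 0.0748, 0.0017)

q_1 = w_1/‖w_1‖ = (4, -3, -2, -2)/5.7446 = (0.6963, -0.5222, -0.3482, -0.3482).
r_{12} = q_1·w_2 = -0.8704.
u_2 = w_2 + 0.8704·q_1 = (1.6061, -1.4545, 1.6970, 3.6970).
‖u_2‖ = 4.6090, so q_2 = (0.3485, -0.3156, 0.3682, 0.8021).
r_{13} = q_1·w_3 = -1.0445; r_{23} = q_2·w_3 = 3.2743.
u_3 = w_3 + 1.0445·q_1 − 3.2743·q_2 = (3.5863, 4.4879, 0.4308, 0.0100).
‖u_3‖ = 5.7609, so q_3 = (0.6225, 0.7790, 0.0748, 0.0017).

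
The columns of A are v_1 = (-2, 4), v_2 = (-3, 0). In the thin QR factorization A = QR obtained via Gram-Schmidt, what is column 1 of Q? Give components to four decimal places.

v_1 = (-2, 4); ‖v_1‖ = 4.4721, so e_1 = (-0.4472, 0.8944).

e_1 = (-0.4472, 0.8944)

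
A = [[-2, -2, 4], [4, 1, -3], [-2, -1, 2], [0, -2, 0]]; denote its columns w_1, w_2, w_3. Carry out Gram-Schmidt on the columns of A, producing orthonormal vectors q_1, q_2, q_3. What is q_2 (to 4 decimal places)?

w_1 = (-2, 4, -2, 0); ‖w_1‖ = 4.8990, so q_1 = (-0.4082, 0.8165, -0.4082, 0.0000).
q_1·w_2 = (-0.4082)·(-2) + 0.8165·1 + (-0.4082)·(-1) + 0.0000·(-2) = 2.0412.
u_2 = w_2 − 2.0412·q_1 = (-1.1667, -0.6667, -0.1667, -2.0000).
‖u_2‖ = 2.4152, so q_2 = (-0.4830, -0.2760, -0.0690, -0.8281).

q_2 = (-0.4830, -0.2760, -0.0690, -0.8281)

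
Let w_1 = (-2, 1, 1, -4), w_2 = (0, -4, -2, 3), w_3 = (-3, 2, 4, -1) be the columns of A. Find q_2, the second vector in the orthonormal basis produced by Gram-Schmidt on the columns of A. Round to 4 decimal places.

q_2 = (-0.4331, -0.8422, -0.3128, -0.0722)

q_1 = w_1/‖w_1‖ = (-2, 1, 1, -4)/4.6904 = (-0.4264, 0.2132, 0.2132, -0.8528).
r_{12} = q_1·w_2 = -3.8376.
u_2 = w_2 + 3.8376·q_1 = (-1.6364, -3.1818, -1.1818, -0.2727).
‖u_2‖ = 3.7779, so q_2 = (-0.4331, -0.8422, -0.3128, -0.0722).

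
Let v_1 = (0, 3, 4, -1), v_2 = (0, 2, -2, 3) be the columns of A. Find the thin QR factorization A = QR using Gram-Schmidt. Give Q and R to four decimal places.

e_1 = v_1/‖v_1‖ = (0, 3, 4, -1)/5.0990 = (0.0000, 0.5883, 0.7845, -0.1961).
r_{12} = e_1·v_2 = -0.9806.
u_2 = v_2 + 0.9806·e_1 = (0.0000, 2.5769, -1.2308, 2.8077).
‖u_2‖ = 4.0048, so e_2 = (0.0000, 0.6435, -0.3073, 0.7011).

Q = [[0.0000, 0.0000], [0.5883, 0.6435], [0.7845, -0.3073], [-0.1961, 0.7011]], R = [[5.0990, -0.9806], [0.0000, 4.0048]]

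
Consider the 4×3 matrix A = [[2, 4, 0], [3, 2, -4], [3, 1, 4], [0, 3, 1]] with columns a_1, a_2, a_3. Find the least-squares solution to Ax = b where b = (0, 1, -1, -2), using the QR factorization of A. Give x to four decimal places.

x = (0.2434, -0.3150, -0.3126)

a_1 = (2, 3, 3, 0); ‖a_1‖ = 4.6904, so q_1 = (0.4264, 0.6396, 0.6396, 0.0000).
q_1·a_2 = 0.4264·4 + 0.6396·2 + 0.6396·1 + 0.0000·3 = 3.6244.
u_2 = a_2 − 3.6244·q_1 = (2.4545, -0.3182, -1.3182, 3.0000).
‖u_2‖ = 4.1065, so q_2 = (0.5977, -0.0775, -0.3210, 0.7305).
q_1·a_3 = 0.4264·0 + 0.6396·(-4) + 0.6396·4 + 0.0000·1 = 0.0000; q_2·a_3 = 0.5977·0 + (-0.0775)·(-4) + (-0.3210)·4 + 0.7305·1 = -0.2435.
u_3 = a_3 + 0.0000·q_1 + 0.2435·q_2 = (0.1456, -4.0189, 3.9218, 1.1779).
‖u_3‖ = 5.7394, so q_3 = (0.0254, -0.7002, 0.6833, 0.2052).
Qᵀb = (0.0000, -1.2176, -1.7940).
Back-substitute: x_3 = -1.7940/5.7394 = -0.3126.
x_2 = (-1.2176 + 0.2435·(-0.3126))/4.1065 = -0.3150.
x_1 = (0.0000 − 3.6244·(-0.3150) + 0.0000·(-0.3126))/4.6904 = 0.2434.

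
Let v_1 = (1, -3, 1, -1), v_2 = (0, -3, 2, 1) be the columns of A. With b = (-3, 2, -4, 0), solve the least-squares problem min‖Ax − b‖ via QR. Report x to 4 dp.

x = (-0.6176, -0.5588)

v_1 = (1, -3, 1, -1); ‖v_1‖ = 3.4641, so e_1 = (0.2887, -0.8660, 0.2887, -0.2887).
e_1·v_2 = 0.2887·0 + (-0.8660)·(-3) + 0.2887·2 + (-0.2887)·1 = 2.8868.
u_2 = v_2 − 2.8868·e_1 = (-0.8333, -0.5000, 1.1667, 1.8333).
‖u_2‖ = 2.3805, so e_2 = (-0.3501, -0.2100, 0.4901, 0.7702).
Qᵀb = (-3.7528, -1.3303).
Back-substitute: x_2 = -1.3303/2.3805 = -0.5588.
x_1 = (-3.7528 − 2.8868·(-0.5588))/3.4641 = -0.6176.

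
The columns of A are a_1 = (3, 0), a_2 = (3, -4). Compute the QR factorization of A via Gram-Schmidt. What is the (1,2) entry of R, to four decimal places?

r_{12} = 3.0000

q_1 = a_1/‖a_1‖ = (3, 0)/3.0000 = (1.0000, 0.0000).
r_{12} = q_1·a_2 = 3.0000.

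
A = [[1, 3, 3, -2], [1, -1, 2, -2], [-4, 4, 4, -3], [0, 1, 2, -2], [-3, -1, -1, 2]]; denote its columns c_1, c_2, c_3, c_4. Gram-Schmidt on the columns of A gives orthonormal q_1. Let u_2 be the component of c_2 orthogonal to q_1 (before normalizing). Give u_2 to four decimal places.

q_1 = c_1/‖c_1‖ = (1, 1, -4, 0, -3)/5.1962 = (0.1925, 0.1925, -0.7698, 0.0000, -0.5774).
r_{12} = q_1·c_2 = -2.1170.
u_2 = c_2 + 2.1170·q_1 = (3.4074, -0.5926, 2.3704, 1.0000, -2.2222).

u_2 = (3.4074, -0.5926, 2.3704, 1.0000, -2.2222)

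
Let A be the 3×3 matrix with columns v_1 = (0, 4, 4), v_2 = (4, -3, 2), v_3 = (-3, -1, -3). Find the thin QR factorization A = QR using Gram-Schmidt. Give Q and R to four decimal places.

v_1 = (0, 4, 4); ‖v_1‖ = 5.6569, so e_1 = (0.0000, 0.7071, 0.7071).
e_1·v_2 = 0.0000·4 + 0.7071·(-3) + 0.7071·2 = -0.7071.
u_2 = v_2 + 0.7071·e_1 = (4.0000, -2.5000, 2.5000).
‖u_2‖ = 5.3385, so e_2 = (0.7493, -0.4683, 0.4683).
e_1·v_3 = 0.0000·(-3) + 0.7071·(-1) + 0.7071·(-3) = -2.8284; e_2·v_3 = 0.7493·(-3) + (-0.4683)·(-1) + 0.4683·(-3) = -3.1844.
u_3 = v_3 + 2.8284·e_1 + 3.1844·e_2 = (-0.6140, -0.4912, 0.4912).
‖u_3‖ = 0.9272, so e_3 = (-0.6623, -0.5298, 0.5298).

Q = [[0.0000, 0.7493, -0.6623], [0.7071, -0.4683, -0.5298], [0.7071, 0.4683, 0.5298]], R = [[5.6569, -0.7071, -2.8284], [0.0000, 5.3385, -3.1844], [0.0000, 0.0000, 0.9272]]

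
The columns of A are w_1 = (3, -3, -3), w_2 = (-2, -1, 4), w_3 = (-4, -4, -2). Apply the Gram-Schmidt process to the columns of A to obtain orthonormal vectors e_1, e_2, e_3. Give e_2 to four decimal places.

e_2 = (-0.0937, -0.7493, 0.6556)

w_1 = (3, -3, -3); ‖w_1‖ = 5.1962, so e_1 = (0.5774, -0.5774, -0.5774).
e_1·w_2 = 0.5774·(-2) + (-0.5774)·(-1) + (-0.5774)·4 = -2.8868.
u_2 = w_2 + 2.8868·e_1 = (-0.3333, -2.6667, 2.3333).
‖u_2‖ = 3.5590, so e_2 = (-0.0937, -0.7493, 0.6556).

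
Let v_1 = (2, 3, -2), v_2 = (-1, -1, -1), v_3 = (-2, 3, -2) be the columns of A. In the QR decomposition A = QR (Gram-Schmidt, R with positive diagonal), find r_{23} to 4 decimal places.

e_1 = v_1/‖v_1‖ = (2, 3, -2)/4.1231 = (0.4851, 0.7276, -0.4851).
r_{12} = e_1·v_2 = -0.7276.
u_2 = v_2 + 0.7276·e_1 = (-0.6471, -0.4706, -1.3529).
‖u_2‖ = 1.5718, so e_2 = (-0.4117, -0.2994, -0.8608).
r_{23} = e_2·v_3 = 1.6467.

r_{23} = 1.6467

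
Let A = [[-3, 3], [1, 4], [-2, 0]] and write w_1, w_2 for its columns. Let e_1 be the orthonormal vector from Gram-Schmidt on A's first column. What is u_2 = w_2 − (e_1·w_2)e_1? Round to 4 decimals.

w_1 = (-3, 1, -2); ‖w_1‖ = 3.7417, so e_1 = (-0.8018, 0.2673, -0.5345).
e_1·w_2 = (-0.8018)·3 + 0.2673·4 + (-0.5345)·0 = -1.3363.
u_2 = w_2 + 1.3363·e_1 = (1.9286, 4.3571, -0.7143).

u_2 = (1.9286, 4.3571, -0.7143)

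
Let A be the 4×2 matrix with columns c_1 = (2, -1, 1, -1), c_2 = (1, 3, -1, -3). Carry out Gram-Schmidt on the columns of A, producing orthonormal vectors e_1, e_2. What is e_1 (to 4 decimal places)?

e_1 = (0.7559, -0.3780, 0.3780, -0.3780)

c_1 = (2, -1, 1, -1); ‖c_1‖ = 2.6458, so e_1 = (0.7559, -0.3780, 0.3780, -0.3780).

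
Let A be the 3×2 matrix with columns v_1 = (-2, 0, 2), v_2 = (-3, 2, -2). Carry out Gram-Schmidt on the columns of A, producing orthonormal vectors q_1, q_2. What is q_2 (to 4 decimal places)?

q_2 = (-0.6155, 0.4924, -0.6155)

v_1 = (-2, 0, 2); ‖v_1‖ = 2.8284, so q_1 = (-0.7071, 0.0000, 0.7071).
q_1·v_2 = (-0.7071)·(-3) + 0.0000·2 + 0.7071·(-2) = 0.7071.
u_2 = v_2 − 0.7071·q_1 = (-2.5000, 2.0000, -2.5000).
‖u_2‖ = 4.0620, so q_2 = (-0.6155, 0.4924, -0.6155).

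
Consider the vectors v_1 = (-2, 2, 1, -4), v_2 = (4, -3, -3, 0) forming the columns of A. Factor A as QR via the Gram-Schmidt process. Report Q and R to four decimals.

v_1 = (-2, 2, 1, -4); ‖v_1‖ = 5.0000, so e_1 = (-0.4000, 0.4000, 0.2000, -0.8000).
e_1·v_2 = (-0.4000)·4 + 0.4000·(-3) + 0.2000·(-3) + (-0.8000)·0 = -3.4000.
u_2 = v_2 + 3.4000·e_1 = (2.6400, -1.6400, -2.3200, -2.7200).
‖u_2‖ = 4.7371, so e_2 = (0.5573, -0.3462, -0.4898, -0.5742).

Q = [[-0.4000, 0.5573], [0.4000, -0.3462], [0.2000, -0.4898], [-0.8000, -0.5742]], R = [[5.0000, -3.4000], [0.0000, 4.7371]]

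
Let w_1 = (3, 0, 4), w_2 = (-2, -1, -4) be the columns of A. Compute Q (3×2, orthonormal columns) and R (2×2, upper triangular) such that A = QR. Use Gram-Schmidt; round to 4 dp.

q_1 = w_1/‖w_1‖ = (3, 0, 4)/5.0000 = (0.6000, 0.0000, 0.8000).
r_{12} = q_1·w_2 = -4.4000.
u_2 = w_2 + 4.4000·q_1 = (0.6400, -1.0000, -0.4800).
‖u_2‖ = 1.2806, so q_2 = (0.4998, -0.7809, -0.3748).

Q = [[0.6000, 0.4998], [0.0000, -0.7809], [0.8000, -0.3748]], R = [[5.0000, -4.4000], [0.0000, 1.2806]]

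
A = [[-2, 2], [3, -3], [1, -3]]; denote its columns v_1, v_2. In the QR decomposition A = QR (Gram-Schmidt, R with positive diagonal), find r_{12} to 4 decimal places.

r_{12} = -4.2762

v_1 = (-2, 3, 1); ‖v_1‖ = 3.7417, so q_1 = (-0.5345, 0.8018, 0.2673).
r_{12} = q_1·v_2 = -4.2762.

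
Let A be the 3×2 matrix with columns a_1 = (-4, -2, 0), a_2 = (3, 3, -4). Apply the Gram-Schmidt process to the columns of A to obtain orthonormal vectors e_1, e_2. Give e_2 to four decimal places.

e_2 = (-0.1422, 0.2844, -0.9481)

a_1 = (-4, -2, 0); ‖a_1‖ = 4.4721, so e_1 = (-0.8944, -0.4472, 0.0000).
e_1·a_2 = (-0.8944)·3 + (-0.4472)·3 + 0.0000·(-4) = -4.0249.
u_2 = a_2 + 4.0249·e_1 = (-0.6000, 1.2000, -4.0000).
‖u_2‖ = 4.2190, so e_2 = (-0.1422, 0.2844, -0.9481).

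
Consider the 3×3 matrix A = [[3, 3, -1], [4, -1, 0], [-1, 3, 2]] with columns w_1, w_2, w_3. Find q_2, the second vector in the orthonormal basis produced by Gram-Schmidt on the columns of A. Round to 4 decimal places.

q_2 = (0.6379, -0.3012, 0.7088)

w_1 = (3, 4, -1); ‖w_1‖ = 5.0990, so q_1 = (0.5883, 0.7845, -0.1961).
q_1·w_2 = 0.5883·3 + 0.7845·(-1) + (-0.1961)·3 = 0.3922.
u_2 = w_2 − 0.3922·q_1 = (2.7692, -1.3077, 3.0769).
‖u_2‖ = 4.3412, so q_2 = (0.6379, -0.3012, 0.7088).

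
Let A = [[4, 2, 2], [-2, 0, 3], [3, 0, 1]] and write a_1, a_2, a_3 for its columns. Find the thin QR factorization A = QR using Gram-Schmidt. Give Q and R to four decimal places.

a_1 = (4, -2, 3); ‖a_1‖ = 5.3852, so q_1 = (0.7428, -0.3714, 0.5571).
q_1·a_2 = 0.7428·2 + (-0.3714)·0 + 0.5571·0 = 1.4856.
u_2 = a_2 − 1.4856·q_1 = (0.8966, 0.5517, -0.8276).
‖u_2‖ = 1.3391, so q_2 = (0.6695, 0.4120, -0.6180).
q_1·a_3 = 0.7428·2 + (-0.3714)·3 + 0.5571·1 = 0.9285; q_2·a_3 = 0.6695·2 + 0.4120·3 + (-0.6180)·1 = 1.9571.
u_3 = a_3 − 0.9285·q_1 − 1.9571·q_2 = (0.0000, 2.5385, 1.6923).
‖u_3‖ = 3.0509, so q_3 = (0.0000, 0.8321, 0.5547).

Q = [[0.7428, 0.6695, 0.0000], [-0.3714, 0.4120, 0.8321], [0.5571, -0.6180, 0.5547]], R = [[5.3852, 1.4856, 0.9285], [0.0000, 1.3391, 1.9571], [0.0000, 0.0000, 3.0509]]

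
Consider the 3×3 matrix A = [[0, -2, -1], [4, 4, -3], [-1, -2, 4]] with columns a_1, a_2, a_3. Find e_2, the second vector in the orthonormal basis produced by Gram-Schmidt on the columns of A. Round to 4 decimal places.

e_2 = (-0.8997, -0.1059, -0.4234)

e_1 = a_1/‖a_1‖ = (0, 4, -1)/4.1231 = (0.0000, 0.9701, -0.2425).
r_{12} = e_1·a_2 = 4.3656.
u_2 = a_2 − 4.3656·e_1 = (-2.0000, -0.2353, -0.9412).
‖u_2‖ = 2.2229, so e_2 = (-0.8997, -0.1059, -0.4234).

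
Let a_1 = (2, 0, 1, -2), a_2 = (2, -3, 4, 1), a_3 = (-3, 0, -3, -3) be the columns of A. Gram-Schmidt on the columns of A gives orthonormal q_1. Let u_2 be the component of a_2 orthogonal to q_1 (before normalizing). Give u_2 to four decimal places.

q_1 = a_1/‖a_1‖ = (2, 0, 1, -2)/3.0000 = (0.6667, 0.0000, 0.3333, -0.6667).
r_{12} = q_1·a_2 = 2.0000.
u_2 = a_2 − 2.0000·q_1 = (0.6667, -3.0000, 3.3333, 2.3333).

u_2 = (0.6667, -3.0000, 3.3333, 2.3333)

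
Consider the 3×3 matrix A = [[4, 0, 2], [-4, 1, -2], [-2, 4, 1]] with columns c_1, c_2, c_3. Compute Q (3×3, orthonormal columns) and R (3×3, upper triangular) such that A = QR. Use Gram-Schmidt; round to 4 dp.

c_1 = (4, -4, -2); ‖c_1‖ = 6.0000, so q_1 = (0.6667, -0.6667, -0.3333).
q_1·c_2 = 0.6667·0 + (-0.6667)·1 + (-0.3333)·4 = -2.0000.
u_2 = c_2 + 2.0000·q_1 = (1.3333, -0.3333, 3.3333).
‖u_2‖ = 3.6056, so q_2 = (0.3698, -0.0925, 0.9245).
q_1·c_3 = 0.6667·2 + (-0.6667)·(-2) + (-0.3333)·1 = 2.3333; q_2·c_3 = 0.3698·2 + (-0.0925)·(-2) + 0.9245·1 = 1.8490.
u_3 = c_3 − 2.3333·q_1 − 1.8490·q_2 = (-0.2393, -0.2735, 0.0684).
‖u_3‖ = 0.3698, so q_3 = (-0.6472, -0.7396, 0.1849).

Q = [[0.6667, 0.3698, -0.6472], [-0.6667, -0.0925, -0.7396], [-0.3333, 0.9245, 0.1849]], R = [[6.0000, -2.0000, 2.3333], [0.0000, 3.6056, 1.8490], [0.0000, 0.0000, 0.3698]]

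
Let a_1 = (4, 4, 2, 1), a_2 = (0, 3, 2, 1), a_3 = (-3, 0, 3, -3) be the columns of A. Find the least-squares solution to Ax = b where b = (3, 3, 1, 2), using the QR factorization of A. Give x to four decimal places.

q_1 = a_1/‖a_1‖ = (4, 4, 2, 1)/6.0828 = (0.6576, 0.6576, 0.3288, 0.1644).
r_{12} = q_1·a_2 = 2.7948.
u_2 = a_2 − 2.7948·q_1 = (-1.8378, 1.1622, 1.0811, 0.5405).
‖u_2‖ = 2.4878, so q_2 = (-0.7387, 0.4671, 0.4346, 0.2173).
r_{13} = q_1·a_3 = -1.4796; r_{23} = q_2·a_3 = 2.8680.
u_3 = a_3 + 1.4796·q_1 − 2.8680·q_2 = (0.0917, -0.3668, 2.2402, -3.3799).
‖u_3‖ = 4.0725, so q_3 = (0.0225, -0.0901, 0.5501, -0.8299).
Qᵀb = (4.6032, 0.0543, -1.3125).
Back-substitute: x_3 = -1.3125/4.0725 = -0.3223.
x_2 = (0.0543 − 2.8680·(-0.3223))/2.4878 = 0.3934.
x_1 = (4.6032 − 2.7948·0.3934 + 1.4796·(-0.3223))/6.0828 = 0.4976.

x = (0.4976, 0.3934, -0.3223)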